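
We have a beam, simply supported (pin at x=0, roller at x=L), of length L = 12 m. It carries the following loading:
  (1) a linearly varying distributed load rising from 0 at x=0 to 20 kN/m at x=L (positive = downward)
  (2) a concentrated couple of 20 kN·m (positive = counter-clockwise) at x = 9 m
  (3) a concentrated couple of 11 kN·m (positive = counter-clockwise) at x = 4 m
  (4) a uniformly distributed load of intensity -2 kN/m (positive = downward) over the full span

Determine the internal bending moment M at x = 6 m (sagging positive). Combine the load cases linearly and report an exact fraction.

M(6) = 297/2 kN·m

Load 1 — triangular load w₀=20 kN/m (0→w₀ over full span):
  M_1 = w₀Lx/6 - w₀x³/(6L) = 20·12·6/6 - 20·6³/(6·12) = 180 kN·m
Load 2 — applied couple M₀=20 kN·m at a=9 m (b=L-a=3):
  M_2 = M₀x/L  [x≤a] = 20·6/12 = 10 kN·m
Load 3 — applied couple M₀=11 kN·m at a=4 m (b=L-a=8):
  M_3 = M₀x/L - M₀  [x>a] = 11·6/12 - 11 = -11/2 kN·m
Load 4 — uniform load w=-2 kN/m over full span:
  M_4 = wx(L-x)/2 = (-2)·6·(12-6)/2 = -36 kN·m
Superposition: M = Σ M_i = 297/2 kN·m ≈ 148.500000 kN·m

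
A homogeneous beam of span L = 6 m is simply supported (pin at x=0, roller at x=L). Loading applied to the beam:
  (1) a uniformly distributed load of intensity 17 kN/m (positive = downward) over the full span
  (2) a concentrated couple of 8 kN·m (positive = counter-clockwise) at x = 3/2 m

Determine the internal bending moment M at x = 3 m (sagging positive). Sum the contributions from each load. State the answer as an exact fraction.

M(3) = 145/2 kN·m

Load 1 — uniform load w=17 kN/m over full span:
  M_1 = wx(L-x)/2 = 17·3·(6-3)/2 = 153/2 kN·m
Load 2 — applied couple M₀=8 kN·m at a=3/2 m (b=L-a=9/2):
  M_2 = M₀x/L - M₀  [x>a] = 8·3/6 - 8 = -4 kN·m
Superposition: M = Σ M_i = 145/2 kN·m ≈ 72.500000 kN·m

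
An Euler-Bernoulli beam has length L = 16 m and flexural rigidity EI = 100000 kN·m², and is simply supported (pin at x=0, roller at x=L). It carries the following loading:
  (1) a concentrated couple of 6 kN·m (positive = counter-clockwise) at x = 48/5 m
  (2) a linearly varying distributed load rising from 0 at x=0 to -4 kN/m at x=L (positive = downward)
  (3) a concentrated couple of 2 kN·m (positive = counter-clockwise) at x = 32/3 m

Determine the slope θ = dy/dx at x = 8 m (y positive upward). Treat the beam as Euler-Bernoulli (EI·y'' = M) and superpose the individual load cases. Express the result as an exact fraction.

Load 1 — applied couple M₀=6 kN·m at a=48/5 m (b=L-a=32/5):
  θ_1 = (M₀x²/(2L)+C₁)/EI  [x≤a] with C₁=M₀(3b²-L²)/(6L)=-208/25 = (6·8²/(2·16)+(-208/25))/100000 = 23/625000 rad
Load 2 — triangular load w₀=-4 kN/m (0→w₀ over full span):
  θ_2 = -w₀(7L⁴-30L²x²+15x⁴)/(360LEI) = -(-4)·(7·16⁴-30·16²·8²+15·8⁴)/(360·16·100000) = 28/140625 rad
Load 3 — applied couple M₀=2 kN·m at a=32/3 m (b=L-a=16/3):
  θ_3 = (M₀x²/(2L)+C₁)/EI  [x≤a] with C₁=M₀(3b²-L²)/(6L)=-32/9 = (2·8²/(2·16)+(-32/9))/100000 = 1/225000 rad
Superposition: θ = Σ θ_i = 169/703125 rad ≈ 0.000240 rad

θ(8) = 169/703125 rad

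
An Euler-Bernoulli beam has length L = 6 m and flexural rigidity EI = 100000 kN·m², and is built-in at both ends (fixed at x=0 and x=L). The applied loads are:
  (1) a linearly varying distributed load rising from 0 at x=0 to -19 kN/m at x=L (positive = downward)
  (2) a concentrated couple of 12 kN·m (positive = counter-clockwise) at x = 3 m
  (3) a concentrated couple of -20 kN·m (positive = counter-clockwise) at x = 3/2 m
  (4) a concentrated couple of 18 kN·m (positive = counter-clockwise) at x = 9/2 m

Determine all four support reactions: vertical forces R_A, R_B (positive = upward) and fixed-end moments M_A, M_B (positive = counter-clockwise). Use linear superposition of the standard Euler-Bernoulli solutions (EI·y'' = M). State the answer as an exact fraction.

R_A = -579/40 kN, M_A = -417/40 kN·m, R_B = -1701/40 kN, M_B = 1103/40 kN·m

Load 1 — triangular load w₀=-19 kN/m (0→w₀ over full span):
  R_A = 3w₀L/20 = 3·(-19)·6/20 = -171/10 kN
  M_A = w₀L²/30 = (-19)·6²/30 = -114/5 kN·m
  R_B = 7w₀L/20 = 7·(-19)·6/20 = -399/10 kN
  M_B = -w₀L²/20 = -(-19)·6²/20 = 171/5 kN·m
Load 2 — applied couple M₀=12 kN·m at a=3 m (b=L-a=3):
  R_A = 6M₀ab/L³ = 6·12·3·3/6³ = 3 kN
  M_A = M₀b(2a-b)/L² = 12·3·(2·3-3)/6² = 3 kN·m
  R_B = -6M₀ab/L³ = -6·12·3·3/6³ = -3 kN
  M_B = M₀a(2b-a)/L² = 12·3·(2·3-3)/6² = 3 kN·m
Load 3 — applied couple M₀=-20 kN·m at a=3/2 m (b=L-a=9/2):
  R_A = 6M₀ab/L³ = 6·(-20)·(3/2)·(9/2)/6³ = -15/4 kN
  M_A = M₀b(2a-b)/L² = (-20)·(9/2)·(2·(3/2)-(9/2))/6² = 15/4 kN·m
  R_B = -6M₀ab/L³ = -6·(-20)·(3/2)·(9/2)/6³ = 15/4 kN
  M_B = M₀a(2b-a)/L² = (-20)·(3/2)·(2·(9/2)-(3/2))/6² = -25/4 kN·m
Load 4 — applied couple M₀=18 kN·m at a=9/2 m (b=L-a=3/2):
  R_A = 6M₀ab/L³ = 6·18·(9/2)·(3/2)/6³ = 27/8 kN
  M_A = M₀b(2a-b)/L² = 18·(3/2)·(2·(9/2)-(3/2))/6² = 45/8 kN·m
  R_B = -6M₀ab/L³ = -6·18·(9/2)·(3/2)/6³ = -27/8 kN
  M_B = M₀a(2b-a)/L² = 18·(9/2)·(2·(3/2)-(9/2))/6² = -27/8 kN·m
Superposition: R_A = -579/40 kN, M_A = -417/40 kN·m, R_B = -1701/40 kN, M_B = 1103/40 kN·m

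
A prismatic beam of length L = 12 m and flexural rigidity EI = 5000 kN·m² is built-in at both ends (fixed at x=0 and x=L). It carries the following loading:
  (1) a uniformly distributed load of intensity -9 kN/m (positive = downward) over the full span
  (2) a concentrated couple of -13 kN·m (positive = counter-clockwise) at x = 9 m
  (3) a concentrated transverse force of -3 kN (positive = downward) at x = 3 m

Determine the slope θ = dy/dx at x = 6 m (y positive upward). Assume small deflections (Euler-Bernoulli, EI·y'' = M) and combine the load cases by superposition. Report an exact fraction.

θ(6) = 3/20000 rad

Load 1 — uniform load w=-9 kN/m over full span:
  θ_1 = -wx(L-x)(L-2x)/(12EI) = -(-9)·6·(12-6)·(12-2·6)/(12·5000) = 0 rad
Load 2 — applied couple M₀=-13 kN·m at a=9 m (b=L-a=3):
  θ_2 = (R_Ax²/2 - M_Ax)/EI  [x≤a] with R_A=-39/32, M_A=-65/16 = ((-39/32)·6²/2 - (-65/16)·6)/5000 = 39/80000 rad
Load 3 — point force P=-3 kN at a=3 m (b=L-a=9):
  θ_3 = Pa²(L-x)(2bL-(3b+a)(L-x))/(2L³EI)  [x>a] = (-3)·3²·(12-6)·(2·9·12-(3·9+3)·(12-6))/(2·12³·5000) = -27/80000 rad
Superposition: θ = Σ θ_i = 3/20000 rad ≈ 0.000150 rad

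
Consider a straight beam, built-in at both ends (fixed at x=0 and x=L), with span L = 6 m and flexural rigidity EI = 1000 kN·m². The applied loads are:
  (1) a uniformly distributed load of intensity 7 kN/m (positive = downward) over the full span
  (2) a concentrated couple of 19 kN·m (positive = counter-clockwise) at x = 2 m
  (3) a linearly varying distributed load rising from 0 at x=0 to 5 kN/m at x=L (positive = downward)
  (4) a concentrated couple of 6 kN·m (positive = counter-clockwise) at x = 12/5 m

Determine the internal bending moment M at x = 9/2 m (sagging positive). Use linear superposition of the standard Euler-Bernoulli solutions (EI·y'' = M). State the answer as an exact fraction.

M(9/2) = 3183/800 kN·m

Load 1 — uniform load w=7 kN/m over full span:
  M_1 = wLx/2 - wL²/12 - wx²/2 = 7·6·(9/2)/2 - 7·6²/12 - 7·(9/2)²/2 = 21/8 kN·m
Load 2 — applied couple M₀=19 kN·m at a=2 m (b=L-a=4):
  M_2 = R_Ax - M_A - M₀  [x>a] with R_A=38/9, M_A=0 = (38/9)·(9/2) - 0 - 19 = 0 kN·m
Load 3 — triangular load w₀=5 kN/m (0→w₀ over full span):
  M_3 = 3w₀Lx/20 - w₀L²/30 - w₀x³/(6L) = 3·5·6·(9/2)/20 - 5·6²/30 - 5·(9/2)³/(6·6) = 51/32 kN·m
Load 4 — applied couple M₀=6 kN·m at a=12/5 m (b=L-a=18/5):
  M_4 = R_Ax - M_A - M₀  [x>a] with R_A=36/25, M_A=18/25 = (36/25)·(9/2) - (18/25) - 6 = -6/25 kN·m
Superposition: M = Σ M_i = 3183/800 kN·m ≈ 3.978750 kN·m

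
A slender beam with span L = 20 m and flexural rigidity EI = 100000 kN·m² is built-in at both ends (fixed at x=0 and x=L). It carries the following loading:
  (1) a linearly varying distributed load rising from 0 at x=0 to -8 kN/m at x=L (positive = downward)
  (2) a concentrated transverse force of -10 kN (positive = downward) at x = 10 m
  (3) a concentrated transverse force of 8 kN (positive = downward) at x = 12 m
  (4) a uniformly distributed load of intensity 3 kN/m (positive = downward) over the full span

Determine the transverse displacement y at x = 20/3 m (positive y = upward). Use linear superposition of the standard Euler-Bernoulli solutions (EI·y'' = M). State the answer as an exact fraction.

y(20/3) = 31693/9112500 m

Load 1 — triangular load w₀=-8 kN/m (0→w₀ over full span):
  y_1 = -w₀x²(L-x)²(x+2L)/(120LEI) = -(-8)·(20/3)²·(20-(20/3))²·((20/3)+2·20)/(120·20·100000) = 224/18225 m
Load 2 — point force P=-10 kN at a=10 m (b=L-a=10):
  y_2 = -Pb²x²(3aL-(3a+b)x)/(6L³EI)  [x≤a] = -(-10)·10²·(20/3)²·(3·10·20-(3·10+10)·(20/3))/(6·20³·100000) = 1/324 m
Load 3 — point force P=8 kN at a=12 m (b=L-a=8):
  y_3 = -Pb²x²(3aL-(3a+b)x)/(6L³EI)  [x≤a] = -8·8²·(20/3)²·(3·12·20-(3·12+8)·(20/3))/(6·20³·100000) = -512/253125 m
Load 4 — uniform load w=3 kN/m over full span:
  y_4 = -wx²(L-x)²/(24EI) = -3·(20/3)²·(20-(20/3))²/(24·100000) = -4/405 m
Superposition: y = Σ y_i = 31693/9112500 m ≈ 0.003478 m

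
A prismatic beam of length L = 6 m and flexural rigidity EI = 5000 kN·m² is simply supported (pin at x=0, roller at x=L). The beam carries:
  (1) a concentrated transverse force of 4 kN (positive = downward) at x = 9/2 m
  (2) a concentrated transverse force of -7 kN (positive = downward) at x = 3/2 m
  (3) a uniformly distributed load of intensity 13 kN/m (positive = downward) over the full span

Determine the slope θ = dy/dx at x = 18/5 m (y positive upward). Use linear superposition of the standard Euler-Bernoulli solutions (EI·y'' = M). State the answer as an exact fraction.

θ(18/5) = 122733/20000000 rad

Load 1 — point force P=4 kN at a=9/2 m (b=L-a=3/2):
  θ_1 = -Pb(L²-b²-3x²)/(6LEI)  [x≤a] = -4·(3/2)·(6²-(3/2)²-3·(18/5)²)/(6·6·5000) = 171/1000000 rad
Load 2 — point force P=-7 kN at a=3/2 m (b=L-a=9/2):
  θ_2 = -Pa(2L²-6Lx+3x²+a²)/(6LEI)  [x>a] = -(-7)·(3/2)·(2·6²-6·6·(18/5)+3·(18/5)²+(3/2)²)/(6·6·5000) = -3843/4000000 rad
Load 3 — uniform load w=13 kN/m over full span:
  θ_3 = -w(L³-6Lx²+4x³)/(24EI) = -13·(6³-6·6·(18/5)²+4·(18/5)³)/(24·5000) = 4329/625000 rad
Superposition: θ = Σ θ_i = 122733/20000000 rad ≈ 0.006137 rad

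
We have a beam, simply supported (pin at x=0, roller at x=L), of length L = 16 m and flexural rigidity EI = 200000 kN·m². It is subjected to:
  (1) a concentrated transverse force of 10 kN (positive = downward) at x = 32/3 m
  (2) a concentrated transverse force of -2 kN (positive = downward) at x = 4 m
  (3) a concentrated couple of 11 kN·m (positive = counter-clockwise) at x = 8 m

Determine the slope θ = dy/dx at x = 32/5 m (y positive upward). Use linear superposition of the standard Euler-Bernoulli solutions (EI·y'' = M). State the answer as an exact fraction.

Load 1 — point force P=10 kN at a=32/3 m (b=L-a=16/3):
  θ_1 = -Pb(L²-b²-3x²)/(6LEI)  [x≤a] = -10·(16/3)·(16²-(16/3)²-3·(32/5)²)/(6·16·200000) = -368/1265625 rad
Load 2 — point force P=-2 kN at a=4 m (b=L-a=12):
  θ_2 = -Pa(2L²-6Lx+3x²+a²)/(6LEI)  [x>a] = -(-2)·4·(2·16²-6·16·(32/5)+3·(32/5)²+4²)/(6·16·200000) = 19/1250000 rad
Load 3 — applied couple M₀=11 kN·m at a=8 m (b=L-a=8):
  θ_3 = (M₀x²/(2L)+C₁)/EI  [x≤a] with C₁=M₀(3b²-L²)/(6L)=-22/3 = (11·(32/5)²/(2·16)+(-22/3))/200000 = 253/7500000 rad
Superposition: θ = Σ θ_i = -48971/202500000 rad ≈ -0.000242 rad

θ(32/5) = -48971/202500000 rad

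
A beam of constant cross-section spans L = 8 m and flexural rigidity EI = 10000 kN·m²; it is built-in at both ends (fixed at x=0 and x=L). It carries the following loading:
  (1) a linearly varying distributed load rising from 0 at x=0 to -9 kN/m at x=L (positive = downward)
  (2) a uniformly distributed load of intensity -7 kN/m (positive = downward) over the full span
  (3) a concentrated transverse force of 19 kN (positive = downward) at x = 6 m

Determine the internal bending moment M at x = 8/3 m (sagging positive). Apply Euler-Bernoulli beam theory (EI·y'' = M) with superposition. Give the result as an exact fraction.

M(8/3) = -6371/360 kN·m

Load 1 — triangular load w₀=-9 kN/m (0→w₀ over full span):
  M_1 = 3w₀Lx/20 - w₀L²/30 - w₀x³/(6L) = 3·(-9)·8·(8/3)/20 - (-9)·8²/30 - (-9)·(8/3)³/(6·8) = -272/45 kN·m
Load 2 — uniform load w=-7 kN/m over full span:
  M_2 = wLx/2 - wL²/12 - wx²/2 = (-7)·8·(8/3)/2 - (-7)·8²/12 - (-7)·(8/3)²/2 = -112/9 kN·m
Load 3 — point force P=19 kN at a=6 m (b=L-a=2):
  M_3 = Pb²(3a+b)x/L³ - Pab²/L²  [x≤a] = 19·2²·(3·6+2)·(8/3)/8³ - 19·6·2²/8² = 19/24 kN·m
Superposition: M = Σ M_i = -6371/360 kN·m ≈ -17.697222 kN·m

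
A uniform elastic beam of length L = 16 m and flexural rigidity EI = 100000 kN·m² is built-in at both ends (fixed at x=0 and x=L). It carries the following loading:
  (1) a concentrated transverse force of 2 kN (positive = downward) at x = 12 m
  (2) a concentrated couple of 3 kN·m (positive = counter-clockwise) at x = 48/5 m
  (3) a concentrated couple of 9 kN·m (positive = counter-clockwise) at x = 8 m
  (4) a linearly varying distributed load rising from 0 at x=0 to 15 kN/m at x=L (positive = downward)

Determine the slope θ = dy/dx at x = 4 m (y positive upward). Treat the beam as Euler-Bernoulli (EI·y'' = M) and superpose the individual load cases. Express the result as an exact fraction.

Load 1 — point force P=2 kN at a=12 m (b=L-a=4):
  θ_1 = -Pb²x(2aL-(3a+b)x)/(2L³EI)  [x≤a] = -2·4²·4·(2·12·16-(3·12+4)·4)/(2·16³·100000) = -7/200000 rad
Load 2 — applied couple M₀=3 kN·m at a=48/5 m (b=L-a=32/5):
  θ_2 = (R_Ax²/2 - M_Ax)/EI  [x≤a] with R_A=27/100, M_A=24/25 = ((27/100)·4²/2 - (24/25)·4)/100000 = -21/1250000 rad
Load 3 — applied couple M₀=9 kN·m at a=8 m (b=L-a=8):
  θ_3 = (R_Ax²/2 - M_Ax)/EI  [x≤a] with R_A=27/32, M_A=9/4 = ((27/32)·4²/2 - (9/4)·4)/100000 = -9/400000 rad
Load 4 — triangular load w₀=15 kN/m (0→w₀ over full span):
  θ_4 = -w₀(2x(L-x)(L-2x)(x+2L)+x²(L-x)²)/(120LEI) = -15·(2·4·(16-4)·(16-2·4)·(4+2·16)+4²·(16-4)²)/(120·16·100000) = -117/50000 rad
Superposition: θ = Σ θ_i = -24143/10000000 rad ≈ -0.002414 rad

θ(4) = -24143/10000000 rad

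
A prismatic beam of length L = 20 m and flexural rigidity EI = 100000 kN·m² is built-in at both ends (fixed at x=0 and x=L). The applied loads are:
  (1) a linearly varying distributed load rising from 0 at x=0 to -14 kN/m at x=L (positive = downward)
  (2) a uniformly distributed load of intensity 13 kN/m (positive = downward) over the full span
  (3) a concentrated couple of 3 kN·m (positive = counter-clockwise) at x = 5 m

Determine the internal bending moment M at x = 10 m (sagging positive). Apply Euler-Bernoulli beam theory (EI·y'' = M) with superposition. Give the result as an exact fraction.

M(10) = 397/4 kN·m

Load 1 — triangular load w₀=-14 kN/m (0→w₀ over full span):
  M_1 = 3w₀Lx/20 - w₀L²/30 - w₀x³/(6L) = 3·(-14)·20·10/20 - (-14)·20²/30 - (-14)·10³/(6·20) = -350/3 kN·m
Load 2 — uniform load w=13 kN/m over full span:
  M_2 = wLx/2 - wL²/12 - wx²/2 = 13·20·10/2 - 13·20²/12 - 13·10²/2 = 650/3 kN·m
Load 3 — applied couple M₀=3 kN·m at a=5 m (b=L-a=15):
  M_3 = R_Ax - M_A - M₀  [x>a] with R_A=27/160, M_A=-9/16 = (27/160)·10 - (-9/16) - 3 = -3/4 kN·m
Superposition: M = Σ M_i = 397/4 kN·m ≈ 99.250000 kN·m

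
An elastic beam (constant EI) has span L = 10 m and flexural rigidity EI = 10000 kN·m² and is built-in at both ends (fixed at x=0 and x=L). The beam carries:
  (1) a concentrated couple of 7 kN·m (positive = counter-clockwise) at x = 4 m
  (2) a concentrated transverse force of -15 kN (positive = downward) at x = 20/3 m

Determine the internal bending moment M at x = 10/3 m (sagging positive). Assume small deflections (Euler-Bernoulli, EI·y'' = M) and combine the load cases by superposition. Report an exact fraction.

Load 1 — applied couple M₀=7 kN·m at a=4 m (b=L-a=6):
  M_1 = R_Ax - M_A  [x≤a] with R_A=126/125, M_A=21/25 = (126/125)·(10/3) - (21/25) = 63/25 kN·m
Load 2 — point force P=-15 kN at a=20/3 m (b=L-a=10/3):
  M_2 = Pb²(3a+b)x/L³ - Pab²/L²  [x≤a] = (-15)·(10/3)²·(3·(20/3)+(10/3))·(10/3)/10³ - (-15)·(20/3)·(10/3)²/10² = -50/27 kN·m
Superposition: M = Σ M_i = 451/675 kN·m ≈ 0.668148 kN·m

M(10/3) = 451/675 kN·m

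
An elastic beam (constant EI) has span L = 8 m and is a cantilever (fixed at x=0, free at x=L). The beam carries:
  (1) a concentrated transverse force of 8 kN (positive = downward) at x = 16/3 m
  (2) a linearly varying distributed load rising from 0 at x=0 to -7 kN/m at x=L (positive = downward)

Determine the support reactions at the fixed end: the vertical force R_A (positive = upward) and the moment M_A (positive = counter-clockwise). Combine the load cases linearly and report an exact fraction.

R_A = -20 kN, M_A = -320/3 kN·m

Load 1 — point force P=8 kN at a=16/3 m (b=L-a=8/3):
  R_A = P = 8 kN
  M_A = Pa = 8·(16/3) = 128/3 kN·m
Load 2 — triangular load w₀=-7 kN/m (0→w₀ over full span):
  R_A = w₀L/2 = (-7)·8/2 = -28 kN
  M_A = w₀L²/3 = (-7)·8²/3 = -448/3 kN·m
Superposition: R_A = -20 kN, M_A = -320/3 kN·m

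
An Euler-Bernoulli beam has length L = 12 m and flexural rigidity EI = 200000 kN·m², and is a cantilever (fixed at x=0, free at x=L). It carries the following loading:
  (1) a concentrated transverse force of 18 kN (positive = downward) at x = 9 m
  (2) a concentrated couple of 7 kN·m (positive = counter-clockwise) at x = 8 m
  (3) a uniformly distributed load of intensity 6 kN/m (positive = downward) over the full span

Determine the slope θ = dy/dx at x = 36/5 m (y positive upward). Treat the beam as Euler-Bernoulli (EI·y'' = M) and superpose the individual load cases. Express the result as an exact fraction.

Load 1 — point force P=18 kN at a=9 m (b=L-a=3):
  θ_1 = -Px(2a-x)/(2EI)  [x≤a] = -18·(36/5)·(2·9-(36/5))/(2·200000) = -2187/625000 rad
Load 2 — applied couple M₀=7 kN·m at a=8 m (b=L-a=4):
  θ_2 = M₀x/EI  [x≤a] = 7·(36/5)/200000 = 63/250000 rad
Load 3 — uniform load w=6 kN/m over full span:
  θ_3 = -wx(x²-3Lx+3L²)/(6EI) = -6·(36/5)·((36/5)²-3·12·(36/5)+3·12²)/(6·200000) = -3159/390625 rad
Superposition: θ = Σ θ_i = -70839/6250000 rad ≈ -0.011334 rad

θ(36/5) = -70839/6250000 rad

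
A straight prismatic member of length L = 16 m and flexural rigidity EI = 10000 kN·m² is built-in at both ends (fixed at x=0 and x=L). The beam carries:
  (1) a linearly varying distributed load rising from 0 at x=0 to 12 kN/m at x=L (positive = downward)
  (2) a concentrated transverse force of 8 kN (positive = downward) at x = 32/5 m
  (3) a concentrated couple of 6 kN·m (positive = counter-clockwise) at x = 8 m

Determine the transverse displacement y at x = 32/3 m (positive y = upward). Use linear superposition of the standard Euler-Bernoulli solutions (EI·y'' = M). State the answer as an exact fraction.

Load 1 — triangular load w₀=12 kN/m (0→w₀ over full span):
  y_1 = -w₀x²(L-x)²(x+2L)/(120LEI) = -12·(32/3)²·(16-(32/3))²·((32/3)+2·16)/(120·16·10000) = -65536/759375 m
Load 2 — point force P=8 kN at a=32/5 m (b=L-a=48/5):
  y_2 = -Pa²(L-x)²(3bL-(3b+a)(L-x))/(6L³EI)  [x>a] = -8·(32/5)²·(16-(32/3))²·(3·(48/5)·16-(3·(48/5)+(32/5))·(16-(32/3)))/(6·16³·10000) = -65536/6328125 m
Load 3 — applied couple M₀=6 kN·m at a=8 m (b=L-a=8):
  y_3 = (R_Ax³/6 - M_Ax²/2 - M₀(x-a)²/2)/EI  [x>a] with R_A=9/16, M_A=3/2 = ((9/16)·(32/3)³/6 - (3/2)·(32/3)²/2 - 6·((32/3)-8)²/2)/10000 = 4/5625 m
Superposition: y = Σ y_i = -1821508/18984375 m ≈ -0.095948 m

y(32/3) = -1821508/18984375 m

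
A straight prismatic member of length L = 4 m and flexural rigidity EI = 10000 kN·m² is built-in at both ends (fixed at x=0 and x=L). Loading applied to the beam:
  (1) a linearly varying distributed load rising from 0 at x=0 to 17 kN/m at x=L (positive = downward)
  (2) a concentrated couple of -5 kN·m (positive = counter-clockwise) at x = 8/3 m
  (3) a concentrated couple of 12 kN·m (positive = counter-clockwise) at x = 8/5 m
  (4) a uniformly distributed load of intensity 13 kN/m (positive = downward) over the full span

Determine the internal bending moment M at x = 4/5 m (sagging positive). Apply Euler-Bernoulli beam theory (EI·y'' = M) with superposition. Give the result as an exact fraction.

M(4/5) = 29/75 kN·m

Load 1 — triangular load w₀=17 kN/m (0→w₀ over full span):
  M_1 = 3w₀Lx/20 - w₀L²/30 - w₀x³/(6L) = 3·17·4·(4/5)/20 - 17·4²/30 - 17·(4/5)³/(6·4) = -476/375 kN·m
Load 2 — applied couple M₀=-5 kN·m at a=8/3 m (b=L-a=4/3):
  M_2 = R_Ax - M_A  [x≤a] with R_A=-5/3, M_A=-5/3 = (-5/3)·(4/5) - (-5/3) = 1/3 kN·m
Load 3 — applied couple M₀=12 kN·m at a=8/5 m (b=L-a=12/5):
  M_3 = R_Ax - M_A  [x≤a] with R_A=108/25, M_A=36/25 = (108/25)·(4/5) - (36/25) = 252/125 kN·m
Load 4 — uniform load w=13 kN/m over full span:
  M_4 = wLx/2 - wL²/12 - wx²/2 = 13·4·(4/5)/2 - 13·4²/12 - 13·(4/5)²/2 = -52/75 kN·m
Superposition: M = Σ M_i = 29/75 kN·m ≈ 0.386667 kN·m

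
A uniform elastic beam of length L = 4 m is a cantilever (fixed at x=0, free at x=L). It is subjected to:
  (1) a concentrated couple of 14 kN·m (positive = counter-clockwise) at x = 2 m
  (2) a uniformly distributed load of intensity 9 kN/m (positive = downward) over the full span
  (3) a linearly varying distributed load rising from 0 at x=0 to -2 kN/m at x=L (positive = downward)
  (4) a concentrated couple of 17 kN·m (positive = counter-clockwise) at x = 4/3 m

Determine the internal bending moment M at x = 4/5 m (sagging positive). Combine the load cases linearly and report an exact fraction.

M(4/5) = -2839/375 kN·m

Load 1 — applied couple M₀=14 kN·m at a=2 m (b=L-a=2):
  M_1 = M₀  [x≤a] = 14 = 14 kN·m
Load 2 — uniform load w=9 kN/m over full span:
  M_2 = -w(L-x)²/2 = -9·(4-(4/5))²/2 = -1152/25 kN·m
Load 3 — triangular load w₀=-2 kN/m (0→w₀ over full span):
  M_3 = w₀Lx/2 - w₀L²/3 - w₀x³/(6L) = (-2)·4·(4/5)/2 - (-2)·4²/3 - (-2)·(4/5)³/(6·4) = 2816/375 kN·m
Load 4 — applied couple M₀=17 kN·m at a=4/3 m (b=L-a=8/3):
  M_4 = M₀  [x≤a] = 17 = 17 kN·m
Superposition: M = Σ M_i = -2839/375 kN·m ≈ -7.570667 kN·m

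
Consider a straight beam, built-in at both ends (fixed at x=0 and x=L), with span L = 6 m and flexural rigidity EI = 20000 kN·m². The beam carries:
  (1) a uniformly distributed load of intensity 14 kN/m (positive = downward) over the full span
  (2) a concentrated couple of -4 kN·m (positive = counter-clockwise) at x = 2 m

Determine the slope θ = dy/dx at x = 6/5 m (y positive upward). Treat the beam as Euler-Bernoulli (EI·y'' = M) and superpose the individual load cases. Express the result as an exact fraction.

Load 1 — uniform load w=14 kN/m over full span:
  θ_1 = -wx(L-x)(L-2x)/(12EI) = -14·(6/5)·(6-(6/5))·(6-2·(6/5))/(12·20000) = -189/156250 rad
Load 2 — applied couple M₀=-4 kN·m at a=2 m (b=L-a=4):
  θ_2 = (R_Ax²/2 - M_Ax)/EI  [x≤a] with R_A=-8/9, M_A=0 = ((-8/9)·(6/5)²/2 - 0·(6/5))/20000 = -1/31250 rad
Superposition: θ = Σ θ_i = -97/78125 rad ≈ -0.001242 rad

θ(6/5) = -97/78125 rad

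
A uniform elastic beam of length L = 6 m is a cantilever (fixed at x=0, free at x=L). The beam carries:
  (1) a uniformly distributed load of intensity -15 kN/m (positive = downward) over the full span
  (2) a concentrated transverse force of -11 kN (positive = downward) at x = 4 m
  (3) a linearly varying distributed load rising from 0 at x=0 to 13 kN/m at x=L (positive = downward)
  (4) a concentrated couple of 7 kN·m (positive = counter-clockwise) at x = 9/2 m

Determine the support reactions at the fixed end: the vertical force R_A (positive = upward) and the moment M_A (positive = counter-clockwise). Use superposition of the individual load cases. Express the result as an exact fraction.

R_A = -62 kN, M_A = -165 kN·m

Load 1 — uniform load w=-15 kN/m over full span:
  R_A = wL = (-15)·6 = -90 kN
  M_A = wL²/2 = (-15)·6²/2 = -270 kN·m
Load 2 — point force P=-11 kN at a=4 m (b=L-a=2):
  R_A = P = (-11) = -11 kN
  M_A = Pa = (-11)·4 = -44 kN·m
Load 3 — triangular load w₀=13 kN/m (0→w₀ over full span):
  R_A = w₀L/2 = 13·6/2 = 39 kN
  M_A = w₀L²/3 = 13·6²/3 = 156 kN·m
Load 4 — applied couple M₀=7 kN·m at a=9/2 m (b=L-a=3/2):
  R_A = 0 kN
  M_A = -M₀ = -7 kN·m
Superposition: R_A = -62 kN, M_A = -165 kN·m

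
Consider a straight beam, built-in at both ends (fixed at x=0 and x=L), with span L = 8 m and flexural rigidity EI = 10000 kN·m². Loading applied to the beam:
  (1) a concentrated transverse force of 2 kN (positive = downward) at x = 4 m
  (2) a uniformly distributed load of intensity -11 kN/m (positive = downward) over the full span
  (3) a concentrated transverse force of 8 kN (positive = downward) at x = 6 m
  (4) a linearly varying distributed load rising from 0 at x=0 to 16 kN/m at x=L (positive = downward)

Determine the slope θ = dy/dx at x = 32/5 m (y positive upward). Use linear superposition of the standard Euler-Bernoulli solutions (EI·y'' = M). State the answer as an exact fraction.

θ(32/5) = -284/1171875 rad

Load 1 — point force P=2 kN at a=4 m (b=L-a=4):
  θ_1 = Pa²(L-x)(2bL-(3b+a)(L-x))/(2L³EI)  [x>a] = 2·4²·(8-(32/5))·(2·4·8-(3·4+4)·(8-(32/5)))/(2·8³·10000) = 3/15625 rad
Load 2 — uniform load w=-11 kN/m over full span:
  θ_2 = -wx(L-x)(L-2x)/(12EI) = -(-11)·(32/5)·(8-(32/5))·(8-2·(32/5))/(12·10000) = -352/78125 rad
Load 3 — point force P=8 kN at a=6 m (b=L-a=2):
  θ_3 = Pa²(L-x)(2bL-(3b+a)(L-x))/(2L³EI)  [x>a] = 8·6²·(8-(32/5))·(2·2·8-(3·2+6)·(8-(32/5)))/(2·8³·10000) = 9/15625 rad
Load 4 — triangular load w₀=16 kN/m (0→w₀ over full span):
  θ_4 = -w₀(2x(L-x)(L-2x)(x+2L)+x²(L-x)²)/(120LEI) = -16·(2·(32/5)·(8-(32/5))·(8-2·(32/5))·((32/5)+2·8)+(32/5)²·(8-(32/5))²)/(120·8·10000) = 4096/1171875 rad
Superposition: θ = Σ θ_i = -284/1171875 rad ≈ -0.000242 rad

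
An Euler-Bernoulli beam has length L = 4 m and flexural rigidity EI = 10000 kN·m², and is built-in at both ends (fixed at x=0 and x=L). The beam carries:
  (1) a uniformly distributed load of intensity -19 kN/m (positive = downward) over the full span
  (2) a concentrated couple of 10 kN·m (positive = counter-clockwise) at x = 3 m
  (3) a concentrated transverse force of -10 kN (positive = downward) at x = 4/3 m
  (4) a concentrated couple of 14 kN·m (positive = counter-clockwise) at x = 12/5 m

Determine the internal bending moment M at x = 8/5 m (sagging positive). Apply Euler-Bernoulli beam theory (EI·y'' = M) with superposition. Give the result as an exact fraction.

M(8/5) = -255067/27000 kN·m

Load 1 — uniform load w=-19 kN/m over full span:
  M_1 = wLx/2 - wL²/12 - wx²/2 = (-19)·4·(8/5)/2 - (-19)·4²/12 - (-19)·(8/5)²/2 = -836/75 kN·m
Load 2 — applied couple M₀=10 kN·m at a=3 m (b=L-a=1):
  M_2 = R_Ax - M_A  [x≤a] with R_A=45/16, M_A=25/8 = (45/16)·(8/5) - (25/8) = 11/8 kN·m
Load 3 — point force P=-10 kN at a=4/3 m (b=L-a=8/3):
  M_3 = Pa²(a+3b)(L-x)/L³ - Pa²b/L²  [x>a] = (-10)·(4/3)²·((4/3)+3·(8/3))·(4-(8/5))/4³ - (-10)·(4/3)²·(8/3)/4² = -88/27 kN·m
Load 4 — applied couple M₀=14 kN·m at a=12/5 m (b=L-a=8/5):
  M_4 = R_Ax - M_A  [x≤a] with R_A=126/25, M_A=112/25 = (126/25)·(8/5) - (112/25) = 448/125 kN·m
Superposition: M = Σ M_i = -255067/27000 kN·m ≈ -9.446926 kN·m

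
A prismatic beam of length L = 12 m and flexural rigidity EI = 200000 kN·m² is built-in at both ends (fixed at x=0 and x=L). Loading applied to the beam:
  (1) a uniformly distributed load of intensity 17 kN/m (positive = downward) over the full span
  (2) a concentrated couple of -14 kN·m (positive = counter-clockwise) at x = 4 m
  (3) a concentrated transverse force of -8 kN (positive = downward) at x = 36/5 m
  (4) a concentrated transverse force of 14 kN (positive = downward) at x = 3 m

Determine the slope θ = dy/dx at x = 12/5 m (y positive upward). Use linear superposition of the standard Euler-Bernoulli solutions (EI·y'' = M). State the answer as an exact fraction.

θ(12/5) = -775499/625000000 rad

Load 1 — uniform load w=17 kN/m over full span:
  θ_1 = -wx(L-x)(L-2x)/(12EI) = -17·(12/5)·(12-(12/5))·(12-2·(12/5))/(12·200000) = -459/390625 rad
Load 2 — applied couple M₀=-14 kN·m at a=4 m (b=L-a=8):
  θ_2 = (R_Ax²/2 - M_Ax)/EI  [x≤a] with R_A=-14/9, M_A=0 = ((-14/9)·(12/5)²/2 - 0·(12/5))/200000 = -7/312500 rad
Load 3 — point force P=-8 kN at a=36/5 m (b=L-a=24/5):
  θ_3 = -Pb²x(2aL-(3a+b)x)/(2L³EI)  [x≤a] = -(-8)·(24/5)²·(12/5)·(2·(36/5)·12-(3·(36/5)+(24/5))·(12/5))/(2·12³·200000) = 684/9765625 rad
Load 4 — point force P=14 kN at a=3 m (b=L-a=9):
  θ_4 = -Pb²x(2aL-(3a+b)x)/(2L³EI)  [x≤a] = -14·9²·(12/5)·(2·3·12-(3·3+9)·(12/5))/(2·12³·200000) = -567/5000000 rad
Superposition: θ = Σ θ_i = -775499/625000000 rad ≈ -0.001241 rad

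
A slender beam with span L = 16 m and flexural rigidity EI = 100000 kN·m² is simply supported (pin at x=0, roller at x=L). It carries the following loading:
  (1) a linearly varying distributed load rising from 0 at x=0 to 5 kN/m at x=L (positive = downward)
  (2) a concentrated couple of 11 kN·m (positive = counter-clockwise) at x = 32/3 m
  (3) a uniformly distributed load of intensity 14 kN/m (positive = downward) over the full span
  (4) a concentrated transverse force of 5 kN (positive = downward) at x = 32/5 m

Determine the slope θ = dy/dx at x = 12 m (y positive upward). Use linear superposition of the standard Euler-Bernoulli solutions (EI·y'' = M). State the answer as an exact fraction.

Load 1 — triangular load w₀=5 kN/m (0→w₀ over full span):
  θ_1 = -w₀(7L⁴-30L²x²+15x⁴)/(360LEI) = -5·(7·16⁴-30·16²·12²+15·12⁴)/(360·16·100000) = 1313/450000 rad
Load 2 — applied couple M₀=11 kN·m at a=32/3 m (b=L-a=16/3):
  θ_2 = (M₀x²/(2L)-M₀(x-a)+C₁)/EI  [x>a] with C₁=M₀(3b²-L²)/(6L)=-176/9 = (11·12²/(2·16)-11·(12-(32/3))+(-176/9))/100000 = 11/72000 rad
Load 3 — uniform load w=14 kN/m over full span:
  θ_3 = -w(L³-6Lx²+4x³)/(24EI) = -14·(16³-6·16·12²+4·12³)/(24·100000) = 154/9375 rad
Load 4 — point force P=5 kN at a=32/5 m (b=L-a=48/5):
  θ_4 = -Pa(2L²-6Lx+3x²+a²)/(6LEI)  [x>a] = -5·(32/5)·(2·16²-6·16·12+3·12²+(32/5)²)/(6·16·100000) = 87/156250 rad
Superposition: θ = Σ θ_i = 902431/45000000 rad ≈ 0.020054 rad

θ(12) = 902431/45000000 rad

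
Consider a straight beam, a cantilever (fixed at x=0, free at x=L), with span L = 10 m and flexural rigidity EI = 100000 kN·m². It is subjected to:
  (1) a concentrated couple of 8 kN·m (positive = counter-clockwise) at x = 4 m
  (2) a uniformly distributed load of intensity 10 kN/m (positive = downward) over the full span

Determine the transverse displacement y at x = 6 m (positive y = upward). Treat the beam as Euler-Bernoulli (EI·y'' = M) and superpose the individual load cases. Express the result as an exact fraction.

Load 1 — applied couple M₀=8 kN·m at a=4 m (b=L-a=6):
  y_1 = M₀a(2x-a)/(2EI)  [x>a] = 8·4·(2·6-4)/(2·100000) = 4/3125 m
Load 2 — uniform load w=10 kN/m over full span:
  y_2 = -wx²(x²-4Lx+6L²)/(24EI) = -10·6²·(6²-4·10·6+6·10²)/(24·100000) = -297/5000 m
Superposition: y = Σ y_i = -1453/25000 m ≈ -0.058120 m

y(6) = -1453/25000 m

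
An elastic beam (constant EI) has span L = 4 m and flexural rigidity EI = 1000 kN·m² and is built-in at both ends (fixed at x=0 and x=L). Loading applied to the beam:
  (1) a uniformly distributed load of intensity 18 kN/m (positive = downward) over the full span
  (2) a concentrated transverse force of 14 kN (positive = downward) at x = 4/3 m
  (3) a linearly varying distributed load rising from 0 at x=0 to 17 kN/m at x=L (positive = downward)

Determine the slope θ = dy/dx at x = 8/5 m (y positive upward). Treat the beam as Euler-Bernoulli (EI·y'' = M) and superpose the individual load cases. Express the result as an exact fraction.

Load 1 — uniform load w=18 kN/m over full span:
  θ_1 = -wx(L-x)(L-2x)/(12EI) = -18·(8/5)·(4-(8/5))·(4-2·(8/5))/(12·1000) = -72/15625 rad
Load 2 — point force P=14 kN at a=4/3 m (b=L-a=8/3):
  θ_2 = Pa²(L-x)(2bL-(3b+a)(L-x))/(2L³EI)  [x>a] = 14·(4/3)²·(4-(8/5))·(2·(8/3)·4-(3·(8/3)+(4/3))·(4-(8/5)))/(2·4³·1000) = -14/28125 rad
Load 3 — triangular load w₀=17 kN/m (0→w₀ over full span):
  θ_3 = -w₀(2x(L-x)(L-2x)(x+2L)+x²(L-x)²)/(120LEI) = -17·(2·(8/5)·(4-(8/5))·(4-2·(8/5))·((8/5)+2·4)+(8/5)²·(4-(8/5))²)/(120·4·1000) = -204/78125 rad
Superposition: θ = Σ θ_i = -5426/703125 rad ≈ -0.007717 rad

θ(8/5) = -5426/703125 rad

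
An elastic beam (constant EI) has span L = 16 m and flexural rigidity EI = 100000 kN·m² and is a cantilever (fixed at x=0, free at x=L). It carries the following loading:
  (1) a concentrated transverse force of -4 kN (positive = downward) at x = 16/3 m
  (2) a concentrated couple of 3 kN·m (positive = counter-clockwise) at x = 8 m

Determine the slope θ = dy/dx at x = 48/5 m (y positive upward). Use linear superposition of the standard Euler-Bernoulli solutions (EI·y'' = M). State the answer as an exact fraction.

θ(48/5) = 91/112500 rad

Load 1 — point force P=-4 kN at a=16/3 m (b=L-a=32/3):
  θ_1 = -Pa²/(2EI)  [x>a] = -(-4)·(16/3)²/(2·100000) = 16/28125 rad
Load 2 — applied couple M₀=3 kN·m at a=8 m (b=L-a=8):
  θ_2 = M₀a/EI  [x>a] = 3·8/100000 = 3/12500 rad
Superposition: θ = Σ θ_i = 91/112500 rad ≈ 0.000809 rad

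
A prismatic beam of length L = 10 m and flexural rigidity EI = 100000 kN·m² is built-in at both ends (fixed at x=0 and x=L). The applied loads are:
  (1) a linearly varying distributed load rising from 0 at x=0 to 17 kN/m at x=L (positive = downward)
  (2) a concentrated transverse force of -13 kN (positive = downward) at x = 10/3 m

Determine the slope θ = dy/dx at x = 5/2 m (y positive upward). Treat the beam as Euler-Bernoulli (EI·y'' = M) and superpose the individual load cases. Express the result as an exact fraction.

Load 1 — triangular load w₀=17 kN/m (0→w₀ over full span):
  θ_1 = -w₀(2x(L-x)(L-2x)(x+2L)+x²(L-x)²)/(120LEI) = -17·(2·(5/2)·(10-(5/2))·(10-2·(5/2))·((5/2)+2·10)+(5/2)²·(10-(5/2))²)/(120·10·100000) = -663/1024000 rad
Load 2 — point force P=-13 kN at a=10/3 m (b=L-a=20/3):
  θ_2 = -Pb²x(2aL-(3a+b)x)/(2L³EI)  [x≤a] = -(-13)·(20/3)²·(5/2)·(2·(10/3)·10-(3·(10/3)+(20/3))·(5/2))/(2·10³·100000) = 13/72000 rad
Superposition: θ = Σ θ_i = -4303/9216000 rad ≈ -0.000467 rad

θ(5/2) = -4303/9216000 rad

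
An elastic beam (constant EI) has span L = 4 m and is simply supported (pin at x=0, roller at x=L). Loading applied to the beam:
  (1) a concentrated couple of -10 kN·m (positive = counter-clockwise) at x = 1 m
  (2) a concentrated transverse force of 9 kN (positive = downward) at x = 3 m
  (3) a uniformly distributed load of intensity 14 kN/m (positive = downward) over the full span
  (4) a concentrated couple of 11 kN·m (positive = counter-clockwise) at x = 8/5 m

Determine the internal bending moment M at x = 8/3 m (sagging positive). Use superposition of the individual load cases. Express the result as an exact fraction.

M(8/3) = 275/9 kN·m

Load 1 — applied couple M₀=-10 kN·m at a=1 m (b=L-a=3):
  M_1 = M₀x/L - M₀  [x>a] = (-10)·(8/3)/4 - (-10) = 10/3 kN·m
Load 2 — point force P=9 kN at a=3 m (b=L-a=1):
  M_2 = Pbx/L  [x≤a] = 9·1·(8/3)/4 = 6 kN·m
Load 3 — uniform load w=14 kN/m over full span:
  M_3 = wx(L-x)/2 = 14·(8/3)·(4-(8/3))/2 = 224/9 kN·m
Load 4 — applied couple M₀=11 kN·m at a=8/5 m (b=L-a=12/5):
  M_4 = M₀x/L - M₀  [x>a] = 11·(8/3)/4 - 11 = -11/3 kN·m
Superposition: M = Σ M_i = 275/9 kN·m ≈ 30.555556 kN·m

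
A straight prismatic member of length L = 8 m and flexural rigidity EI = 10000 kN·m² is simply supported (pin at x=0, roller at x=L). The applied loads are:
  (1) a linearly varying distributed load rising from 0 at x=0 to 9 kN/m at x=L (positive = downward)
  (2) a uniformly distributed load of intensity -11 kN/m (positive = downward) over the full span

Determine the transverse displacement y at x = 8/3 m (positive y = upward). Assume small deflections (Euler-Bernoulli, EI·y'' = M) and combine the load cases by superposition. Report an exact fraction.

y(8/3) = 4672/151875 m

Load 1 — triangular load w₀=9 kN/m (0→w₀ over full span):
  y_1 = -w₀x(7L⁴-10L²x²+3x⁴)/(360LEI) = -9·(8/3)·(7·8⁴-10·8²·(8/3)²+3·(8/3)⁴)/(360·8·10000) = -1024/50625 m
Load 2 — uniform load w=-11 kN/m over full span:
  y_2 = -wx(L³-2Lx²+x³)/(24EI) = -(-11)·(8/3)·(8³-2·8·(8/3)²+(8/3)³)/(24·10000) = 7744/151875 m
Superposition: y = Σ y_i = 4672/151875 m ≈ 0.030762 m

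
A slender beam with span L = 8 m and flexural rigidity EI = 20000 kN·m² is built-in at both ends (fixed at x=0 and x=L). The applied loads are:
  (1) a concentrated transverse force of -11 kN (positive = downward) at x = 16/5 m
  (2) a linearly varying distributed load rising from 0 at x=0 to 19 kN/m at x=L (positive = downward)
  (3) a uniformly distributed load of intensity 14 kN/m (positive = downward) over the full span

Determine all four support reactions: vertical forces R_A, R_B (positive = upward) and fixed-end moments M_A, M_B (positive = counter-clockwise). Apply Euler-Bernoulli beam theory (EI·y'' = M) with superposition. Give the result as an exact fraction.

R_A = 8959/125 kN, M_A = 12816/125 kN·m, R_B = 13166/125 kN, M_B = -47632/375 kN·m

Load 1 — point force P=-11 kN at a=16/5 m (b=L-a=24/5):
  R_A = Pb²(3a+b)/L³ = (-11)·(24/5)²·(3·(16/5)+(24/5))/8³ = -891/125 kN
  M_A = Pab²/L² = (-11)·(16/5)·(24/5)²/8² = -1584/125 kN·m
  R_B = Pa²(a+3b)/L³ = (-11)·(16/5)²·((16/5)+3·(24/5))/8³ = -484/125 kN
  M_B = -Pa²b/L² = -(-11)·(16/5)²·(24/5)/8² = 1056/125 kN·m
Load 2 — triangular load w₀=19 kN/m (0→w₀ over full span):
  R_A = 3w₀L/20 = 3·19·8/20 = 114/5 kN
  M_A = w₀L²/30 = 19·8²/30 = 608/15 kN·m
  R_B = 7w₀L/20 = 7·19·8/20 = 266/5 kN
  M_B = -w₀L²/20 = -19·8²/20 = -304/5 kN·m
Load 3 — uniform load w=14 kN/m over full span:
  R_A = wL/2 = 14·8/2 = 56 kN
  M_A = wL²/12 = 14·8²/12 = 224/3 kN·m
  R_B = wL/2 = 14·8/2 = 56 kN
  M_B = -wL²/12 = -14·8²/12 = -224/3 kN·m
Superposition: R_A = 8959/125 kN, M_A = 12816/125 kN·m, R_B = 13166/125 kN, M_B = -47632/375 kN·m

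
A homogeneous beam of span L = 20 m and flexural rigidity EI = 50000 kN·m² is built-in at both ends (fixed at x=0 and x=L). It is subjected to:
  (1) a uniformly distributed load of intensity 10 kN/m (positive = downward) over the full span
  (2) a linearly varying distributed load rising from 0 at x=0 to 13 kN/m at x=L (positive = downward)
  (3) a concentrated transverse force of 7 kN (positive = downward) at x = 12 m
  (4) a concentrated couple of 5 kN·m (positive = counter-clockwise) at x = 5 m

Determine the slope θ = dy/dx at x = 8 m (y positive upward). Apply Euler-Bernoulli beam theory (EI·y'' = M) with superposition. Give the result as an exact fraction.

θ(8) = -149193/12500000 rad

Load 1 — uniform load w=10 kN/m over full span:
  θ_1 = -wx(L-x)(L-2x)/(12EI) = -10·8·(20-8)·(20-2·8)/(12·50000) = -4/625 rad
Load 2 — triangular load w₀=13 kN/m (0→w₀ over full span):
  θ_2 = -w₀(2x(L-x)(L-2x)(x+2L)+x²(L-x)²)/(120LEI) = -13·(2·8·(20-8)·(20-2·8)·(8+2·20)+8²·(20-8)²)/(120·20·50000) = -78/15625 rad
Load 3 — point force P=7 kN at a=12 m (b=L-a=8):
  θ_3 = -Pb²x(2aL-(3a+b)x)/(2L³EI)  [x≤a] = -7·8²·8·(2·12·20-(3·12+8)·8)/(2·20³·50000) = -224/390625 rad
Load 4 — applied couple M₀=5 kN·m at a=5 m (b=L-a=15):
  θ_4 = (R_Ax²/2 - M_Ax - M₀(x-a))/EI  [x>a] with R_A=9/32, M_A=-15/16 = ((9/32)·8²/2 - (-15/16)·8 - 5·(8-5))/50000 = 3/100000 rad
Superposition: θ = Σ θ_i = -149193/12500000 rad ≈ -0.011935 rad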